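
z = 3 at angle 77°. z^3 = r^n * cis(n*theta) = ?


r^3 = 3^3 = 27
n*theta = 3*77° = 231° = 231° (mod 360)
a = 27*cos(231°) = -16.9917
b = 27*sin(231°) = -20.9829

27 cis(231°) = -16.9917 - 20.9829i


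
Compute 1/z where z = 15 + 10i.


|z|^2 = 225+100 = 325
1/z = (15 - 10i)/325

1/z = 0.0462 - 0.0308i


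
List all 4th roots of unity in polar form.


The 4th roots of unity are cis(360k/4°) for k=0..3
Angle step = 360/4 = 90°
Primitive root: cis(90°)
Primitive root = 0 + 1.0000i

4 roots at angles: 0°, 90°, 180°, 270°


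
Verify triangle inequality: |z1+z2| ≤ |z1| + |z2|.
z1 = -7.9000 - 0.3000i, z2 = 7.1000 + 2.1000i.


|z1| = sqrt((-7.9)^2 + (-0.3)^2) = sqrt(62.5) = 7.9057
|z2| = sqrt(7.1^2 + 2.1^2) = sqrt(54.82) = 7.4041
z1+z2 = -0.8000 + 1.8000i
|z1+z2| = sqrt(3.88) = 1.9698
|z1|+|z2| = 7.9057 + 7.4041 = 15.3098

|z1+z2| = 1.9698 ≤ |z1|+|z2| = 15.3098 (verified)


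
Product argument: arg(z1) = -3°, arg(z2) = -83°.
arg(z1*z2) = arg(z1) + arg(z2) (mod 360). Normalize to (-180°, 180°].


arg(z1*z2) = -3° - 83° = -86°
Normalized to (-180°, 180°]: -86°

-86°


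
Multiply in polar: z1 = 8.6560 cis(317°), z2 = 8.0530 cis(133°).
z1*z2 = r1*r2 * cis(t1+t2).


r = 8.6560 * 8.0530 = 69.7068
theta = 317° + 133° = 450° = 90° (mod 360)

69.7068 cis(90°)


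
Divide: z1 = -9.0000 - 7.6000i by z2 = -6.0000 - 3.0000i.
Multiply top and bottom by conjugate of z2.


Conjugate of z2 = -6.0000 + 3.0000i
Numerator: (-9.0000 - 7.6000i)(-6.0000 + 3.0000i) = 76.8000 + 18.6000i
Denominator: (-6)^2 + (-3)^2 = 45
Result = (76.8000 + 18.6000i)/45

1.7067 + 0.4133i


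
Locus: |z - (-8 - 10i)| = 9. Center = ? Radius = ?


|z - z0| = r is a circle with center z0 and radius r.
Center = (-8, -10), radius = 9

Circle with center (-8, -10) and radius 9


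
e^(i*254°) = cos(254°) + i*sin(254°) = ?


cos(254°) = -0.2756
sin(254°) = -0.9613

e^(i*254°) = -0.2756 - 0.9613i


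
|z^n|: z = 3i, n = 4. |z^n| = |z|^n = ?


|z| = sqrt(0+9) = sqrt(9) = 3
|z^4| = |z|^4 = 3^4 = 81

|z^4| = 81


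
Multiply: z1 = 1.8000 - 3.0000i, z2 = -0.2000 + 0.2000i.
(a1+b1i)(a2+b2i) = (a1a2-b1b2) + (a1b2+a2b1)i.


Real = 1.8*(-0.2) - (-3)*0.2 = -0.36 - (-0.6) = 0.24
Imag = 1.8*0.2 - (0.2)*(-3) = 0.36 + 0.6 = 0.96

0.2400 + 0.9600i


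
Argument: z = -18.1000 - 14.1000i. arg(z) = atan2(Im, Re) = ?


Re = -18.1, Im = -14.1
arg = atan2(-14.1, -18.1) = -142.0812 degrees

arg(z) = -142.0812 degrees


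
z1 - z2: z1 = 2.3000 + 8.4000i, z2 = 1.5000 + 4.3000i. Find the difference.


Real: 2.3 - 1.5 = 0.8
Imag: 8.4 - 4.3 = 4.1

0.8000 + 4.1000i


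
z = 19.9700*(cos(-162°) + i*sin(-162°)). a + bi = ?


a = 19.9700*cos(-162°) = 19.9700*(-0.951057) = -18.9926
b = 19.9700*sin(-162°) = 19.9700*(-0.30902) = -6.1711

-18.9926 - 6.1711i


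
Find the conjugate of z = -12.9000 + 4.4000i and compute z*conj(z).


z_bar = -12.9000 - 4.4000i
z*z_bar = (-12.9)^2 + 4.4^2 = 166.41 + 19.36 = 185.77

z_bar = -12.9000 - 4.4000i, z*z_bar = 185.77


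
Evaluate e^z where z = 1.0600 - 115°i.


e^1.0600 = 2.8864
cos(-115°) = -0.4226
sin(-115°) = -0.9063
Real = 2.8864*(-0.4226) = -1.2198
Imag = 2.8864*(-0.9063) = -2.6159

-1.2198 - 2.6159i


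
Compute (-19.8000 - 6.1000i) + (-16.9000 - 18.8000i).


Real: -19.8 - 16.9 = -36.7
Imag: -6.1 - 18.8 = -24.9

-36.7000 - 24.9000i


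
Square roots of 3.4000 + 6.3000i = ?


|z| = sqrt(11.56+39.69) = 7.1589
sqrt((|z|+a)/2) = sqrt((7.1589+3.4)/2) = sqrt(5.2795) = 2.2977
sqrt((|z|-a)/2) = sqrt((7.1589-3.4)/2) = sqrt(1.8795) = 1.3709

±(2.2977 + 1.3709i) i.e. 2.2977 + 1.3709i and -2.2977 - 1.3709i


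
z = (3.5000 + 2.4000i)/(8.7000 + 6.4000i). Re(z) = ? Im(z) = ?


Multiply by conjugate: (3.5000 + 2.4000i)(8.7000 - 6.4000i) / (8.7^2 + 6.4^2)
Numerator real = 3.5*8.7 + 2.4*6.4 = 45.81
Numerator imag = 2.4*8.7 - 3.5*6.4 = -1.52
Denominator = 116.65
Re(z) = 45.81/116.65 = 0.3927
Im(z) = -1.52/116.65 = -0.0130

Re(z) = 0.3927, Im(z) = -0.0130


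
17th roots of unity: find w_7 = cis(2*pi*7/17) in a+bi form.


Angle = 360*7/17 = 148.2353°
a = cos(148.2353°) = -0.8502
b = sin(148.2353°) = 0.5264

-0.8502 + 0.5264i


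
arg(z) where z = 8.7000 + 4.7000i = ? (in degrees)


Re = 8.7, Im = 4.7
arg = atan2(4.7, 8.7) = 28.3792 degrees

arg(z) = 28.3792 degrees


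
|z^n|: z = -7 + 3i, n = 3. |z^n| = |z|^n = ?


|z| = sqrt(49+9) = sqrt(58) = 7.6158
|z^3| = |z|^3 = (sqrt(58))^3 = 58*sqrt(58)

|z^3| = 58*sqrt(58) ≈ 441.7148


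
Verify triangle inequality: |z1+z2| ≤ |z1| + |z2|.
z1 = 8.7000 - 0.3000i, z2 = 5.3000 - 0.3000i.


|z1| = sqrt(8.7^2 + (-0.3)^2) = sqrt(75.78) = 8.7052
|z2| = sqrt(5.3^2 + (-0.3)^2) = sqrt(28.18) = 5.3085
z1+z2 = 14.0000 - 0.6000i
|z1+z2| = sqrt(196.36) = 14.0129
|z1|+|z2| = 8.7052 + 5.3085 = 14.0137

|z1+z2| = 14.0129 ≤ |z1|+|z2| = 14.0137 (verified)


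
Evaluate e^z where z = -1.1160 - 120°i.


e^-1.1160 = 0.3276
cos(-120°) = -0.5
sin(-120°) = -0.866
Real = 0.3276*(-0.5) = -0.1638
Imag = 0.3276*(-0.866) = -0.2837

-0.1638 - 0.2837i


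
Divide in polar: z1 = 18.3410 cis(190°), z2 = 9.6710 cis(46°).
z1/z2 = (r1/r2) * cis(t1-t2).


r = 18.3410 / 9.6710 = 1.8965
theta = 190° - 46° = 144° = 144° (mod 360)

1.8965 cis(144°)


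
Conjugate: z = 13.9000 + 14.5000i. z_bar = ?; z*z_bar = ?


z_bar = 13.9000 - 14.5000i
z*z_bar = 13.9^2 + 14.5^2 = 193.21 + 210.25 = 403.46

z_bar = 13.9000 - 14.5000i, z*z_bar = 403.46


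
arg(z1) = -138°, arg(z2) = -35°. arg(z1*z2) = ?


arg(z1*z2) = -138° - 35° = -173°
Normalized to (-180°, 180°]: -173°

-173°


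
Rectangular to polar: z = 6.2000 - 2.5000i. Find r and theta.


r = sqrt(38.44+6.25) = sqrt(44.69) = 6.6851
theta = atan2(-2.5, 6.2) = -21.9606 degrees

r = 6.6851, theta = -21.9606 degrees


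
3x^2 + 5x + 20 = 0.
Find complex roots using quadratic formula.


disc = 5^2 - 4*3*20 = 25 - 240 = -215
sqrt(|disc|) = sqrt(215) = 14.6629
Real part = -5/(2*3) = -0.8333
Imag part = 14.6629/(2*3) = 2.4438

-0.8333 ± 2.4438i


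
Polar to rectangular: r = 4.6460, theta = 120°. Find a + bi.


a = 4.6460*cos(120°) = 4.6460*(-0.5) = -2.3230
b = 4.6460*sin(120°) = 4.6460*0.86603 = 4.0236

-2.3230 + 4.0236i


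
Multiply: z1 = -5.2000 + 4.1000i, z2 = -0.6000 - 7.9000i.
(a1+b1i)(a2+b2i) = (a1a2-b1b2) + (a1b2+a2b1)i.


Real = -5.2*(-0.6) - 4.1*(-7.9) = 3.12 - (-32.39) = 35.51
Imag = -5.2*(-7.9) - (0.6)*4.1 = 41.08 - (2.46) = 38.62

35.5100 + 38.6200i


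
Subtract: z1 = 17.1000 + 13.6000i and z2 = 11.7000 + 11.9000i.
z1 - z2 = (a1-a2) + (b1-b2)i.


Real: 17.1 - 11.7 = 5.4
Imag: 13.6 - 11.9 = 1.7

5.4000 + 1.7000i


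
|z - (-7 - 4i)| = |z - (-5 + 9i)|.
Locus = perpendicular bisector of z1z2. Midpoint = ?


Equal distances means the locus is the perpendicular bisector of z1 and z2.
Midpoint = ((-7+(-5))/2, (-4+9)/2) = (-6.0000, 2.5000)

Perpendicular bisector through (-6.0000, 2.5000)


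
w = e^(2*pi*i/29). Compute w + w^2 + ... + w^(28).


With w = e^(2*pi*i/29), all 29 of the 29th roots of unity w^0 = 1, w, ..., w^(28) sum to 0: 1 + w + ... + w^(28) = (1 - w^29)/(1 - w) = 0 since w^29 = 1, w ≠ 1.
Removing the root 1: w + w^2 + ... + w^(28) = 0 - 1 = -1

Sum = -1


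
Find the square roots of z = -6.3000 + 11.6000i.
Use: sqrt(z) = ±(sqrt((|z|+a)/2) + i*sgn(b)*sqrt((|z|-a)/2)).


|z| = sqrt(39.69+134.56) = 13.2004
sqrt((|z|+a)/2) = sqrt((13.2004+(-6.3))/2) = sqrt(3.4502) = 1.8575
sqrt((|z|-a)/2) = sqrt((13.2004-(-6.3))/2) = sqrt(9.7502) = 3.1225

±(1.8575 + 3.1225i) i.e. 1.8575 + 3.1225i and -1.8575 - 3.1225i


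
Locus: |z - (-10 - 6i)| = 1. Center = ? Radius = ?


|z - z0| = r is a circle with center z0 and radius r.
Center = (-10, -6), radius = 1

Circle with center (-10, -6) and radius 1


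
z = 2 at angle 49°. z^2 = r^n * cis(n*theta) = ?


r^2 = 2^2 = 4
n*theta = 2*49° = 98° = 98° (mod 360)
a = 4*cos(98°) = -0.5567
b = 4*sin(98°) = 3.9611

4 cis(98°) = -0.5567 + 3.9611i


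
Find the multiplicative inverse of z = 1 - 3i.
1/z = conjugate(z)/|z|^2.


|z|^2 = 1+9 = 10
1/z = (1 + 3i)/10

1/z = 0.1000 + 0.3000i


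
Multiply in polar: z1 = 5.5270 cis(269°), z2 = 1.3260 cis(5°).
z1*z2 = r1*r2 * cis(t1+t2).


r = 5.5270 * 1.3260 = 7.3288
theta = 269° + 5° = 274° = 274° (mod 360)

7.3288 cis(274°)


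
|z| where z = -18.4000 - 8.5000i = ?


|z| = sqrt((-18.4)^2 + (-8.5)^2) = sqrt(338.56 + 72.25) = sqrt(410.81) = 20.2684

|z| = 20.2684


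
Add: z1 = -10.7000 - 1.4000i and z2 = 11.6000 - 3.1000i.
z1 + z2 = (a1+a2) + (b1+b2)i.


Real: -10.7 + 11.6 = 0.9
Imag: -1.4 - 3.1 = -4.5

0.9000 - 4.5000i


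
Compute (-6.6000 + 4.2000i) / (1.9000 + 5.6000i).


Conjugate of z2 = 1.9000 - 5.6000i
Numerator: (-6.6000 + 4.2000i)(1.9000 - 5.6000i) = 10.9800 + 44.9400i
Denominator: 1.9^2 + 5.6^2 = 34.97
Result = (10.9800 + 44.9400i)/34.97

0.3140 + 1.2851i


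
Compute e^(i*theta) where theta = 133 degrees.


cos(133°) = -0.6820
sin(133°) = 0.7314

e^(i*133°) = -0.6820 + 0.7314i


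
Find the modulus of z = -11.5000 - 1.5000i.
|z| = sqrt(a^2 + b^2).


|z| = sqrt((-11.5)^2 + (-1.5)^2) = sqrt(132.25 + 2.25) = sqrt(134.5) = 11.5974

|z| = 11.5974


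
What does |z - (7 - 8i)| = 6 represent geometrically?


|z - z0| = r is a circle with center z0 and radius r.
Center = (7, -8), radius = 6

Circle with center (7, -8) and radius 6


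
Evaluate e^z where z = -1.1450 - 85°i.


e^-1.1450 = 0.3182
cos(-85°) = 0.0872
sin(-85°) = -0.9962
Real = 0.3182*0.0872 = 0.0277
Imag = 0.3182*(-0.9962) = -0.3170

0.0277 - 0.3170i


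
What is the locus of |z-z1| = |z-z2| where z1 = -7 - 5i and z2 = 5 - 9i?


Equal distances means the locus is the perpendicular bisector of z1 and z2.
Midpoint = ((-7+5)/2, (-5+(-9))/2) = (-1.0000, -7.0000)

Perpendicular bisector through (-1.0000, -7.0000)


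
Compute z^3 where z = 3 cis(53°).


r^3 = 3^3 = 27
n*theta = 3*53° = 159° = 159° (mod 360)
a = 27*cos(159°) = -25.2067
b = 27*sin(159°) = 9.6759

27 cis(159°) = -25.2067 + 9.6759i


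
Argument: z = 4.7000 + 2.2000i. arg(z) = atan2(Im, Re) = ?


Re = 4.7, Im = 2.2
arg = atan2(2.2, 4.7) = 25.0836 degrees

arg(z) = 25.0836 degrees


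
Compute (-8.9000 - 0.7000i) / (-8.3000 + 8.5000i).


Conjugate of z2 = -8.3000 - 8.5000i
Numerator: (-8.9000 - 0.7000i)(-8.3000 - 8.5000i) = 67.9200 + 81.4600i
Denominator: (-8.3)^2 + 8.5^2 = 141.14
Result = (67.9200 + 81.4600i)/141.14

0.4812 + 0.5772i


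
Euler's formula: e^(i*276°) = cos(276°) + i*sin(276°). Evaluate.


cos(276°) = 0.1045
sin(276°) = -0.9945

e^(i*276°) = 0.1045 - 0.9945i


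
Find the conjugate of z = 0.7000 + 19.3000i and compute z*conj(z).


z_bar = 0.7000 - 19.3000i
z*z_bar = 0.7^2 + 19.3^2 = 0.49 + 372.49 = 372.98

z_bar = 0.7000 - 19.3000i, z*z_bar = 372.98


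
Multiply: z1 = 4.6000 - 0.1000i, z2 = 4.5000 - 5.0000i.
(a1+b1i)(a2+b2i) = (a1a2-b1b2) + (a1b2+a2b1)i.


Real = 4.6*4.5 - (-0.1)*(-5) = 20.7 - 0.5 = 20.2
Imag = 4.6*(-5) + 4.5*(-0.1) = -23 - (0.45) = -23.45

20.2000 - 23.4500i


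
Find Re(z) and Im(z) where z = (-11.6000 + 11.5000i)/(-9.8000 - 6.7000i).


Multiply by conjugate: (-11.6000 + 11.5000i)(-9.8000 + 6.7000i) / ((-9.8)^2 + (-6.7)^2)
Numerator real = -11.6*(-9.8) + 11.5*(-6.7) = 36.63
Numerator imag = 11.5*(-9.8) - (-11.6)*(-6.7) = -190.42
Denominator = 140.93
Re(z) = 36.63/140.93 = 0.2599
Im(z) = -190.42/140.93 = -1.3512

Re(z) = 0.2599, Im(z) = -1.3512


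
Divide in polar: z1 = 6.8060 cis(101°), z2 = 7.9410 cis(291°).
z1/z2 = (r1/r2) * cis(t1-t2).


r = 6.8060 / 7.9410 = 0.8571
theta = 101° - 291° = -190° = 170° (mod 360)

0.8571 cis(170°)


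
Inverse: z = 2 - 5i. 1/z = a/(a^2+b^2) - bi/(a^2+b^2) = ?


|z|^2 = 4+25 = 29
1/z = (2 + 5i)/29

1/z = 0.0690 + 0.1724i


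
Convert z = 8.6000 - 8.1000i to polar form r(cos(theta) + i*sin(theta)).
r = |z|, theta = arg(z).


r = sqrt(73.96+65.61) = sqrt(139.57) = 11.8140
theta = atan2(-8.1, 8.6) = -43.2851 degrees

r = 11.8140, theta = -43.2851 degrees


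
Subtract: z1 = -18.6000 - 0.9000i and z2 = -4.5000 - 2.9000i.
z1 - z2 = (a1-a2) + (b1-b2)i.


Real: -18.6 + 4.5 = -14.1
Imag: -0.9 + 2.9 = 2

-14.1000 + 2.0000i


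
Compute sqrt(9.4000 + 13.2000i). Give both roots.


|z| = sqrt(88.36+174.24) = 16.2049
sqrt((|z|+a)/2) = sqrt((16.2049+9.4)/2) = sqrt(12.8025) = 3.5781
sqrt((|z|-a)/2) = sqrt((16.2049-9.4)/2) = sqrt(3.4025) = 1.8446

±(3.5781 + 1.8446i) i.e. 3.5781 + 1.8446i and -3.5781 - 1.8446i


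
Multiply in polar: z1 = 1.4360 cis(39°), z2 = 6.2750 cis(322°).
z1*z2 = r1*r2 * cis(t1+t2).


r = 1.4360 * 6.2750 = 9.0109
theta = 39° + 322° = 361° = 1° (mod 360)

9.0109 cis(1°)


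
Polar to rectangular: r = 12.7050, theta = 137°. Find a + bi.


a = 12.7050*cos(137°) = 12.7050*(-0.73135) = -9.2918
b = 12.7050*sin(137°) = 12.7050*0.682 = 8.6648

-9.2918 + 8.6648i


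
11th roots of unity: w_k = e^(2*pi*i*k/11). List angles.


The 11th roots of unity are cis(360k/11°) for k=0..10
Angle step = 360/11 = 32.7273°
Primitive root: cis(32.7273°)
Primitive root = 0.8413 + 0.5406i

11 roots at angles: 0°, 32.7273°, 65.4545°, 98.1818°, 130.9091°, 163.6364°, 196.3636°, 229.0909°, 261.8182°, 294.5455°, 327.2727°


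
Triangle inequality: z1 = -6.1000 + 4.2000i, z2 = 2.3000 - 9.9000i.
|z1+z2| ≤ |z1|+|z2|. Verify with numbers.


|z1| = sqrt((-6.1)^2 + 4.2^2) = sqrt(54.85) = 7.4061
|z2| = sqrt(2.3^2 + (-9.9)^2) = sqrt(103.3) = 10.1637
z1+z2 = -3.8000 - 5.7000i
|z1+z2| = sqrt(46.93) = 6.8505
|z1|+|z2| = 7.4061 + 10.1637 = 17.5698

|z1+z2| = 6.8505 ≤ |z1|+|z2| = 17.5698 (verified)


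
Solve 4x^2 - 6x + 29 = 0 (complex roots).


disc = (-6)^2 - 4*4*29 = 36 - 464 = -428
sqrt(|disc|) = sqrt(428) = 20.6882
Real part = 6/(2*4) = 0.7500
Imag part = 20.6882/(2*4) = 2.5860

0.7500 ± 2.5860i


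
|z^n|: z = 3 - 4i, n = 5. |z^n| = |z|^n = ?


|z| = sqrt(9+16) = sqrt(25) = 5
|z^5| = |z|^5 = 5^5 = 3125

|z^5| = 3125


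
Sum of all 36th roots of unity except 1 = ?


With w = e^(2*pi*i/36), all 36 of the 36th roots of unity w^0 = 1, w, ..., w^(35) sum to 0: 1 + w + ... + w^(35) = (1 - w^36)/(1 - w) = 0 since w^36 = 1, w ≠ 1.
Removing the root 1: w + w^2 + ... + w^(35) = 0 - 1 = -1

Sum = -1


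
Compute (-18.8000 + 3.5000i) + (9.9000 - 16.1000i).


Real: -18.8 + 9.9 = -8.9
Imag: 3.5 - 16.1 = -12.6

-8.9000 - 12.6000i


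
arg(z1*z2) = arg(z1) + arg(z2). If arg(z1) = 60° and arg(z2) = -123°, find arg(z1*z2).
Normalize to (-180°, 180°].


arg(z1*z2) = 60° - 123° = -63°
Normalized to (-180°, 180°]: -63°

-63°


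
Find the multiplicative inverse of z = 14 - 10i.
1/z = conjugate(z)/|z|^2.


|z|^2 = 196+100 = 296
1/z = (14 + 10i)/296

1/z = 0.0473 + 0.0338i


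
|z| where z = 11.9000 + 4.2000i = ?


|z| = sqrt(11.9^2 + 4.2^2) = sqrt(141.61 + 17.64) = sqrt(159.25) = 12.6194

|z| = 12.6194


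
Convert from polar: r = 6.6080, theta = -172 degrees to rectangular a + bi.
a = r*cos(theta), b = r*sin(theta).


a = 6.6080*cos(-172°) = 6.6080*(-0.99027) = -6.5437
b = 6.6080*sin(-172°) = 6.6080*(-0.139173) = -0.9197

-6.5437 - 0.9197i


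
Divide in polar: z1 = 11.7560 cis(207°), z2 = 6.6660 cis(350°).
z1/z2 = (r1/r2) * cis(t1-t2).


r = 11.7560 / 6.6660 = 1.7636
theta = 207° - 350° = -143° = 217° (mod 360)

1.7636 cis(217°)


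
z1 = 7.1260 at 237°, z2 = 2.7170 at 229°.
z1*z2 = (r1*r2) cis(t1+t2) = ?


r = 7.1260 * 2.7170 = 19.3613
theta = 237° + 229° = 466° = 106° (mod 360)

19.3613 cis(106°)


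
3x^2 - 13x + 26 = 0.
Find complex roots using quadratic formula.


disc = (-13)^2 - 4*3*26 = 169 - 312 = -143
sqrt(|disc|) = sqrt(143) = 11.9583
Real part = 13/(2*3) = 2.1667
Imag part = 11.9583/(2*3) = 1.9930

2.1667 ± 1.9930i


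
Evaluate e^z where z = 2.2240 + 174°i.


e^2.2240 = 9.2442
cos(174°) = -0.994522
sin(174°) = 0.10453
Real = 9.2442*(-0.994522) = -9.1936
Imag = 9.2442*0.10453 = 0.9663

-9.1936 + 0.9663i


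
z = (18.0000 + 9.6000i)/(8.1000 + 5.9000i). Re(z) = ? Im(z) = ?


Multiply by conjugate: (18.0000 + 9.6000i)(8.1000 - 5.9000i) / (8.1^2 + 5.9^2)
Numerator real = 18*8.1 + 9.6*5.9 = 202.44
Numerator imag = 9.6*8.1 - 18*5.9 = -28.44
Denominator = 100.42
Re(z) = 202.44/100.42 = 2.0159
Im(z) = -28.44/100.42 = -0.2832

Re(z) = 2.0159, Im(z) = -0.2832


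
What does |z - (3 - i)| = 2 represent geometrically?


|z - z0| = r is a circle with center z0 and radius r.
Center = (3, -1), radius = 2

Circle with center (3, -1) and radius 2


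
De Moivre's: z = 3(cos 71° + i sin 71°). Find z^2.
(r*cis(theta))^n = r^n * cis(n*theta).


r^2 = 3^2 = 9
n*theta = 2*71° = 142° = 142° (mod 360)
a = 9*cos(142°) = -7.0921
b = 9*sin(142°) = 5.5410

9 cis(142°) = -7.0921 + 5.5410i


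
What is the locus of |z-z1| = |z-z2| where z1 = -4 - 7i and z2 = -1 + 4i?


Equal distances means the locus is the perpendicular bisector of z1 and z2.
Midpoint = ((-4+(-1))/2, (-7+4)/2) = (-2.5000, -1.5000)

Perpendicular bisector through (-2.5000, -1.5000)


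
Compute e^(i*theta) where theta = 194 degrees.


cos(194°) = -0.9703
sin(194°) = -0.2419

e^(i*194°) = -0.9703 - 0.2419i


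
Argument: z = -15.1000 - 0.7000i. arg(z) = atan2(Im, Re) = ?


Re = -15.1, Im = -0.7
arg = atan2(-0.7, -15.1) = -177.3458 degrees

arg(z) = -177.3458 degrees


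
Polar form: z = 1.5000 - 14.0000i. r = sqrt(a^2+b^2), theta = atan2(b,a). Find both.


r = sqrt(2.25+196) = sqrt(198.25) = 14.0801
theta = atan2(-14, 1.5) = -83.8845 degrees

r = 14.0801, theta = -83.8845 degrees


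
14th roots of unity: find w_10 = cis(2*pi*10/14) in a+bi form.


Angle = 360*10/14 = 257.1429°
a = cos(257.1429°) = -0.2225
b = sin(257.1429°) = -0.9749

-0.2225 - 0.9749i


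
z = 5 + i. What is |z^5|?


|z| = sqrt(25+1) = sqrt(26) = 5.0990
|z^5| = |z|^5 = (sqrt(26))^5 = 26^2 * sqrt(26) = 676*sqrt(26)

|z^5| = 676*sqrt(26) ≈ 3446.9372


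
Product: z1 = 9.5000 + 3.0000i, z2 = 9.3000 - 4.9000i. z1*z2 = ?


Real = 9.5*9.3 - 3*(-4.9) = 88.35 - (-14.7) = 103.05
Imag = 9.5*(-4.9) + 9.3*3 = -46.55 + 27.9 = -18.65

103.0500 - 18.6500i


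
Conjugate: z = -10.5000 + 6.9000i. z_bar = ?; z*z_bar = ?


z_bar = -10.5000 - 6.9000i
z*z_bar = (-10.5)^2 + 6.9^2 = 110.25 + 47.61 = 157.86

z_bar = -10.5000 - 6.9000i, z*z_bar = 157.86


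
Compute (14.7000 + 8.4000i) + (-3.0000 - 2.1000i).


Real: 14.7 - 3 = 11.7
Imag: 8.4 - 2.1 = 6.3

11.7000 + 6.3000i


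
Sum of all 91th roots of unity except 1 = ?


With w = e^(2*pi*i/91), all 91 of the 91th roots of unity w^0 = 1, w, ..., w^(90) sum to 0: 1 + w + ... + w^(90) = (1 - w^91)/(1 - w) = 0 since w^91 = 1, w ≠ 1.
Removing the root 1: w + w^2 + ... + w^(90) = 0 - 1 = -1

Sum = -1


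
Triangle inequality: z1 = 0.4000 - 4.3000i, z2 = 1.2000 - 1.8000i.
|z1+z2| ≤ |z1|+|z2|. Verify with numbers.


|z1| = sqrt(0.4^2 + (-4.3)^2) = sqrt(18.65) = 4.3186
|z2| = sqrt(1.2^2 + (-1.8)^2) = sqrt(4.68) = 2.1633
z1+z2 = 1.6000 - 6.1000i
|z1+z2| = sqrt(39.77) = 6.3063
|z1|+|z2| = 4.3186 + 2.1633 = 6.4819

|z1+z2| = 6.3063 ≤ |z1|+|z2| = 6.4819 (verified)


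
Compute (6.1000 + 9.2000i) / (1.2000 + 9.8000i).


Conjugate of z2 = 1.2000 - 9.8000i
Numerator: (6.1000 + 9.2000i)(1.2000 - 9.8000i) = 97.4800 - 48.7400i
Denominator: 1.2^2 + 9.8^2 = 97.48
Result = (97.4800 - 48.7400i)/97.48

1.0000 - 0.5000i


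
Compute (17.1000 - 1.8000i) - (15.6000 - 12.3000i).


Real: 17.1 - 15.6 = 1.5
Imag: -1.8 + 12.3 = 10.5

1.5000 + 10.5000i


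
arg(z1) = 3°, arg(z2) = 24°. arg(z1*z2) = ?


arg(z1*z2) = 3° + 24° = 27°
Normalized to (-180°, 180°]: 27°

27°


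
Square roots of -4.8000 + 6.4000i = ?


|z| = sqrt(23.04+40.96) = 8.0000
sqrt((|z|+a)/2) = sqrt((8.0000+(-4.8))/2) = sqrt(1.6000) = 1.2649
sqrt((|z|-a)/2) = sqrt((8.0000-(-4.8))/2) = sqrt(6.4000) = 2.5298

±(1.2649 + 2.5298i) i.e. 1.2649 + 2.5298i and -1.2649 - 2.5298i


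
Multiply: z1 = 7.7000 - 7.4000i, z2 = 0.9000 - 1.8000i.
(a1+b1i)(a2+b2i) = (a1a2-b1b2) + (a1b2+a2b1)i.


Real = 7.7*0.9 - (-7.4)*(-1.8) = 6.93 - 13.32 = -6.39
Imag = 7.7*(-1.8) + 0.9*(-7.4) = -13.86 - (6.66) = -20.52

-6.3900 - 20.5200i


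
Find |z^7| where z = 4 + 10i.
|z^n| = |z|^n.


|z| = sqrt(16+100) = sqrt(116) = 10.7703
|z^7| = |z|^7 = (sqrt(116))^7 = 116^3 * sqrt(116) = 1560896*sqrt(116)

|z^7| = 1560896*sqrt(116) ≈ 16811364.4136


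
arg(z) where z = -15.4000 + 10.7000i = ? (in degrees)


Re = -15.4, Im = 10.7
arg = atan2(10.7, -15.4) = 145.2082 degrees

arg(z) = 145.2082 degrees


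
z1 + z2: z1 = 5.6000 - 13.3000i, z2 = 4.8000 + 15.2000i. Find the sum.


Real: 5.6 + 4.8 = 10.4
Imag: -13.3 + 15.2 = 1.9

10.4000 + 1.9000i


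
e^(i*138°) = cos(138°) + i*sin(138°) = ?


cos(138°) = -0.7431
sin(138°) = 0.6691

e^(i*138°) = -0.7431 + 0.6691i


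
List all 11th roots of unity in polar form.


The 11th roots of unity are cis(360k/11°) for k=0..10
Angle step = 360/11 = 32.7273°
Primitive root: cis(32.7273°)
Primitive root = 0.8413 + 0.5406i

11 roots at angles: 0°, 32.7273°, 65.4545°, 98.1818°, 130.9091°, 163.6364°, 196.3636°, 229.0909°, 261.8182°, 294.5455°, 327.2727°


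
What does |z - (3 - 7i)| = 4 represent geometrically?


|z - z0| = r is a circle with center z0 and radius r.
Center = (3, -7), radius = 4

Circle with center (3, -7) and radius 4


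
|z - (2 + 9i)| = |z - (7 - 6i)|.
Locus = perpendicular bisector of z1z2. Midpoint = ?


Equal distances means the locus is the perpendicular bisector of z1 and z2.
Midpoint = ((2+7)/2, (9+(-6))/2) = (4.5000, 1.5000)

Perpendicular bisector through (4.5000, 1.5000)


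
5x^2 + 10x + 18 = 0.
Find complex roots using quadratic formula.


disc = 10^2 - 4*5*18 = 100 - 360 = -260
sqrt(|disc|) = sqrt(260) = 16.1245
Real part = -10/(2*5) = -1.0000
Imag part = 16.1245/(2*5) = 1.6125

-1.0000 ± 1.6125i


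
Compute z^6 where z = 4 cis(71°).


r^6 = 4^6 = 4096
n*theta = 6*71° = 426° = 66° (mod 360)
a = 4096*cos(66°) = 1665.9933
b = 4096*sin(66°) = 3741.8822

4096 cis(66°) = 1665.9933 + 3741.8822i


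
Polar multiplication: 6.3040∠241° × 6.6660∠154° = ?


r = 6.3040 * 6.6660 = 42.0225
theta = 241° + 154° = 395° = 35° (mod 360)

42.0225 cis(35°)


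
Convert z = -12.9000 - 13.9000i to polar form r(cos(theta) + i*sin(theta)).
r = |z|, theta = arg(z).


r = sqrt(166.41+193.21) = sqrt(359.62) = 18.9636
theta = atan2(-13.9, -12.9) = -132.8631 degrees

r = 18.9636, theta = -132.8631 degrees


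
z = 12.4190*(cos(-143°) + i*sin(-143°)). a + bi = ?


a = 12.4190*cos(-143°) = 12.4190*(-0.79864) = -9.9183
b = 12.4190*sin(-143°) = 12.4190*(-0.601815) = -7.4739

-9.9183 - 7.4739i


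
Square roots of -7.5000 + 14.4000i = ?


|z| = sqrt(56.25+207.36) = 16.2361
sqrt((|z|+a)/2) = sqrt((16.2361+(-7.5))/2) = sqrt(4.3680) = 2.0900
sqrt((|z|-a)/2) = sqrt((16.2361-(-7.5))/2) = sqrt(11.8680) = 3.4450

±(2.0900 + 3.4450i) i.e. 2.0900 + 3.4450i and -2.0900 - 3.4450i


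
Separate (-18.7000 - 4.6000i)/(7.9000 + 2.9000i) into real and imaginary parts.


Multiply by conjugate: (-18.7000 - 4.6000i)(7.9000 - 2.9000i) / (7.9^2 + 2.9^2)
Numerator real = -18.7*7.9 - (4.6)*2.9 = -161.07
Numerator imag = -4.6*7.9 - (-18.7)*2.9 = 17.89
Denominator = 70.82
Re(z) = -161.07/70.82 = -2.2744
Im(z) = 17.89/70.82 = 0.2526

Re(z) = -2.2744, Im(z) = 0.2526


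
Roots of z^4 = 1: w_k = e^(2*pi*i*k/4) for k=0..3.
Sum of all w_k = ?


The sum of all 4th roots of unity is 0.
Geometric series: (1 - w^4)/(1 - w) = (1-1)/(1-w) = 0 since w^4 = 1, w ≠ 1.
Alternatively: coefficient of z^3 in z^4 - 1 is 0.

0


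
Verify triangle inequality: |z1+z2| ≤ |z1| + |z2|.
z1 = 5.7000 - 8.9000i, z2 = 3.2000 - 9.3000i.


|z1| = sqrt(5.7^2 + (-8.9)^2) = sqrt(111.7) = 10.5688
|z2| = sqrt(3.2^2 + (-9.3)^2) = sqrt(96.73) = 9.8351
z1+z2 = 8.9000 - 18.2000i
|z1+z2| = sqrt(410.45) = 20.2596
|z1|+|z2| = 10.5688 + 9.8351 = 20.4039

|z1+z2| = 20.2596 ≤ |z1|+|z2| = 20.4039 (verified)


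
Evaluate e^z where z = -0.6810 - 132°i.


e^-0.6810 = 0.50611
cos(-132°) = -0.66913
sin(-132°) = -0.7431
Real = 0.50611*(-0.66913) = -0.3387
Imag = 0.50611*(-0.7431) = -0.3761

-0.3387 - 0.3761i


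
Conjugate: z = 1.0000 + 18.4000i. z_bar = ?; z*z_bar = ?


z_bar = 1.0000 - 18.4000i
z*z_bar = 1^2 + 18.4^2 = 1 + 338.56 = 339.56

z_bar = 1.0000 - 18.4000i, z*z_bar = 339.56


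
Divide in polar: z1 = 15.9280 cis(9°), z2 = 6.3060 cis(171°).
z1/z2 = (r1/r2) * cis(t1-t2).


r = 15.9280 / 6.3060 = 2.5258
theta = 9° - 171° = -162° = 198° (mod 360)

2.5258 cis(198°)


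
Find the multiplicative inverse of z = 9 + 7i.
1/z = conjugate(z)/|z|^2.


|z|^2 = 81+49 = 130
1/z = (9 - 7i)/130

1/z = 0.0692 - 0.0538i


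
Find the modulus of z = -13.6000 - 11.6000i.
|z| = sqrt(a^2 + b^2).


|z| = sqrt((-13.6)^2 + (-11.6)^2) = sqrt(184.96 + 134.56) = sqrt(319.52) = 17.8751

|z| = 17.8751


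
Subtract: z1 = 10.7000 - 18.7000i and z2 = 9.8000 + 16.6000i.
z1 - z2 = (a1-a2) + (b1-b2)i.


Real: 10.7 - 9.8 = 0.9
Imag: -18.7 - 16.6 = -35.3

0.9000 - 35.3000i


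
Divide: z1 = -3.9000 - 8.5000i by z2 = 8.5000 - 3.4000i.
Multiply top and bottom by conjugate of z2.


Conjugate of z2 = 8.5000 + 3.4000i
Numerator: (-3.9000 - 8.5000i)(8.5000 + 3.4000i) = -4.2500 - 85.5100i
Denominator: 8.5^2 + (-3.4)^2 = 83.81
Result = (-4.2500 - 85.5100i)/83.81

-0.0507 - 1.0203i


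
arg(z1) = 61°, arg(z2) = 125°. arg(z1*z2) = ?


arg(z1*z2) = 61° + 125° = 186°
Normalized to (-180°, 180°]: -174°

-174°


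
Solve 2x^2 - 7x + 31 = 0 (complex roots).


disc = (-7)^2 - 4*2*31 = 49 - 248 = -199
sqrt(|disc|) = sqrt(199) = 14.1067
Real part = 7/(2*2) = 1.7500
Imag part = 14.1067/(2*2) = 3.5267

1.7500 ± 3.5267i


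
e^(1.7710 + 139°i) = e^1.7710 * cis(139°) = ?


e^1.7710 = 5.8767
cos(139°) = -0.75471
sin(139°) = 0.65606
Real = 5.8767*(-0.75471) = -4.4352
Imag = 5.8767*0.65606 = 3.8555

-4.4352 + 3.8555i


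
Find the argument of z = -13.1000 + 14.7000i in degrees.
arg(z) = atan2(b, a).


Re = -13.1, Im = 14.7
arg = atan2(14.7, -13.1) = 131.7060 degrees

arg(z) = 131.7060 degrees


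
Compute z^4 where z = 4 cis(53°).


r^4 = 4^4 = 256
n*theta = 4*53° = 212° = 212° (mod 360)
a = 256*cos(212°) = -217.1003
b = 256*sin(212°) = -135.6593

256 cis(212°) = -217.1003 - 135.6593i


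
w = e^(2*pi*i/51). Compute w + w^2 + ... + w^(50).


With w = e^(2*pi*i/51), all 51 of the 51th roots of unity w^0 = 1, w, ..., w^(50) sum to 0: 1 + w + ... + w^(50) = (1 - w^51)/(1 - w) = 0 since w^51 = 1, w ≠ 1.
Removing the root 1: w + w^2 + ... + w^(50) = 0 - 1 = -1

Sum = -1


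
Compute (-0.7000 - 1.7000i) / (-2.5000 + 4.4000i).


Conjugate of z2 = -2.5000 - 4.4000i
Numerator: (-0.7000 - 1.7000i)(-2.5000 - 4.4000i) = -5.7300 + 7.3300i
Denominator: (-2.5)^2 + 4.4^2 = 25.61
Result = (-5.7300 + 7.3300i)/25.61

-0.2237 + 0.2862i


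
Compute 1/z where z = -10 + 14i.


|z|^2 = 100+196 = 296
1/z = (-10 - 14i)/296

1/z = -0.0338 - 0.0473i


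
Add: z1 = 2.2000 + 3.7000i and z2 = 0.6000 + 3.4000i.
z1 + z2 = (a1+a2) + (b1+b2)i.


Real: 2.2 + 0.6 = 2.8
Imag: 3.7 + 3.4 = 7.1

2.8000 + 7.1000i


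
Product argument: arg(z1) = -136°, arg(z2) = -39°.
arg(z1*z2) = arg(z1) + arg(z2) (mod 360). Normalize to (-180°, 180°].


arg(z1*z2) = -136° - 39° = -175°
Normalized to (-180°, 180°]: -175°

-175°


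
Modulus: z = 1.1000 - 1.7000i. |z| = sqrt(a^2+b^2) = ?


|z| = sqrt(1.1^2 + (-1.7)^2) = sqrt(1.21 + 2.89) = sqrt(4.1) = 2.0248

|z| = 2.0248


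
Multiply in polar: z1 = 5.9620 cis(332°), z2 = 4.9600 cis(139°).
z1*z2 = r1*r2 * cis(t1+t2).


r = 5.9620 * 4.9600 = 29.5715
theta = 332° + 139° = 471° = 111° (mod 360)

29.5715 cis(111°)


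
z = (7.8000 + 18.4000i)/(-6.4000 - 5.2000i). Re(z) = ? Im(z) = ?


Multiply by conjugate: (7.8000 + 18.4000i)(-6.4000 + 5.2000i) / ((-6.4)^2 + (-5.2)^2)
Numerator real = 7.8*(-6.4) + 18.4*(-5.2) = -145.6
Numerator imag = 18.4*(-6.4) - 7.8*(-5.2) = -77.2
Denominator = 68
Re(z) = -145.6/68 = -2.1412
Im(z) = -77.2/68 = -1.1353

Re(z) = -2.1412, Im(z) = -1.1353


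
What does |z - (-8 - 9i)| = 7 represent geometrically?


|z - z0| = r is a circle with center z0 and radius r.
Center = (-8, -9), radius = 7

Circle with center (-8, -9) and radius 7


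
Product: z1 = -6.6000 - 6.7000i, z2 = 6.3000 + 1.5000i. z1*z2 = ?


Real = -6.6*6.3 - (-6.7)*1.5 = -41.58 - (-10.05) = -31.53
Imag = -6.6*1.5 + 6.3*(-6.7) = -9.9 - (42.21) = -52.11

-31.5300 - 52.1100i


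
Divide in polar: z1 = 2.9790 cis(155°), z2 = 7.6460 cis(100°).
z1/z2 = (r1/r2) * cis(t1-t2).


r = 2.9790 / 7.6460 = 0.3896
theta = 155° - 100° = 55° = 55° (mod 360)

0.3896 cis(55°)


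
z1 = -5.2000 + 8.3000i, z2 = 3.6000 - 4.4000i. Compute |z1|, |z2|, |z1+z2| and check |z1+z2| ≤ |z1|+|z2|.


|z1| = sqrt((-5.2)^2 + 8.3^2) = sqrt(95.93) = 9.7944
|z2| = sqrt(3.6^2 + (-4.4)^2) = sqrt(32.32) = 5.6851
z1+z2 = -1.6000 + 3.9000i
|z1+z2| = sqrt(17.77) = 4.2154
|z1|+|z2| = 9.7944 + 5.6851 = 15.4795

|z1+z2| = 4.2154 ≤ |z1|+|z2| = 15.4795 (verified)


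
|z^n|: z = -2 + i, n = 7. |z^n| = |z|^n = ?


|z| = sqrt(4+1) = sqrt(5) = 2.2361
|z^7| = |z|^7 = (sqrt(5))^7 = 5^3 * sqrt(5) = 125*sqrt(5)

|z^7| = 125*sqrt(5) ≈ 279.5085


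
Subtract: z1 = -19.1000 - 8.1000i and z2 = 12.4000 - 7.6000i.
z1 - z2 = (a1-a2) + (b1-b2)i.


Real: -19.1 - 12.4 = -31.5
Imag: -8.1 + 7.6 = -0.5

-31.5000 - 0.5000i


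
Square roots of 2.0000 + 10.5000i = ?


|z| = sqrt(4+110.25) = 10.6888
sqrt((|z|+a)/2) = sqrt((10.6888+2)/2) = sqrt(6.3444) = 2.5188
sqrt((|z|-a)/2) = sqrt((10.6888-2)/2) = sqrt(4.3444) = 2.0843

±(2.5188 + 2.0843i) i.e. 2.5188 + 2.0843i and -2.5188 - 2.0843i


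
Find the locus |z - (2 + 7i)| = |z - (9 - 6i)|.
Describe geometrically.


Equal distances means the locus is the perpendicular bisector of z1 and z2.
Midpoint = ((2+9)/2, (7+(-6))/2) = (5.5000, 0.5000)

Perpendicular bisector through (5.5000, 0.5000)


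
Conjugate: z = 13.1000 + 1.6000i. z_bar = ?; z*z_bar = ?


z_bar = 13.1000 - 1.6000i
z*z_bar = 13.1^2 + 1.6^2 = 171.61 + 2.56 = 174.17

z_bar = 13.1000 - 1.6000i, z*z_bar = 174.17


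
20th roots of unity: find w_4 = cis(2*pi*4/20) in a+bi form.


Angle = 360*4/20 = 72°
a = cos(72°) = 0.3090
b = sin(72°) = 0.9511

0.3090 + 0.9511i


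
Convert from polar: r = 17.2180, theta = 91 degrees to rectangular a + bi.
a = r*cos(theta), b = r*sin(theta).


a = 17.2180*cos(91°) = 17.2180*(-0.01745) = -0.3005
b = 17.2180*sin(91°) = 17.2180*0.99985 = 17.2154

-0.3005 + 17.2154i


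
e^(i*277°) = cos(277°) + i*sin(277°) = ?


cos(277°) = 0.1219
sin(277°) = -0.9925

e^(i*277°) = 0.1219 - 0.9925i


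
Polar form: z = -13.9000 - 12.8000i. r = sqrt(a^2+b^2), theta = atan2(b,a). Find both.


r = sqrt(193.21+163.84) = sqrt(357.05) = 18.8958
theta = atan2(-12.8, -13.9) = -137.3592 degrees

r = 18.8958, theta = -137.3592 degrees


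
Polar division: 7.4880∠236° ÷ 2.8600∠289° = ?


r = 7.4880 / 2.8600 = 2.6182
theta = 236° - 289° = -53° = 307° (mod 360)

2.6182 cis(307°)


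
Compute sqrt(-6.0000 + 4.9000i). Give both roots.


|z| = sqrt(36+24.01) = 7.7466
sqrt((|z|+a)/2) = sqrt((7.7466+(-6))/2) = sqrt(0.8733) = 0.9345
sqrt((|z|-a)/2) = sqrt((7.7466-(-6))/2) = sqrt(6.8733) = 2.6217

±(0.9345 + 2.6217i) i.e. 0.9345 + 2.6217i and -0.9345 - 2.6217i


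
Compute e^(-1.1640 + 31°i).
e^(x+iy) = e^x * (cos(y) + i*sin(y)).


e^-1.1640 = 0.3122
cos(31°) = 0.8572
sin(31°) = 0.515
Real = 0.3122*0.8572 = 0.2676
Imag = 0.3122*0.515 = 0.1608

0.2676 + 0.1608i


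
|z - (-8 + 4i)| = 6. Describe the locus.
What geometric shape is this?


|z - z0| = r is a circle with center z0 and radius r.
Center = (-8, 4), radius = 6

Circle with center (-8, 4) and radius 6


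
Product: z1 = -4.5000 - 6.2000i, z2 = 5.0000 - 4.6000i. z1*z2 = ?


Real = -4.5*5 - (-6.2)*(-4.6) = -22.5 - 28.52 = -51.02
Imag = -4.5*(-4.6) + 5*(-6.2) = 20.7 - (31) = -10.3

-51.0200 - 10.3000i


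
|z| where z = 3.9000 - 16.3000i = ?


|z| = sqrt(3.9^2 + (-16.3)^2) = sqrt(15.21 + 265.69) = sqrt(280.9) = 16.7601

|z| = 16.7601


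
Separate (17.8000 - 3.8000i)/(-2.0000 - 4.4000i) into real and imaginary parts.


Multiply by conjugate: (17.8000 - 3.8000i)(-2.0000 + 4.4000i) / ((-2)^2 + (-4.4)^2)
Numerator real = 17.8*(-2) - (3.8)*(-4.4) = -18.88
Numerator imag = -3.8*(-2) - 17.8*(-4.4) = 85.92
Denominator = 23.36
Re(z) = -18.88/23.36 = -0.8082
Im(z) = 85.92/23.36 = 3.6781

Re(z) = -0.8082, Im(z) = 3.6781


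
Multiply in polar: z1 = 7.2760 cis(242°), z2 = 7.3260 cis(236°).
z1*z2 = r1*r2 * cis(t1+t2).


r = 7.2760 * 7.3260 = 53.3040
theta = 242° + 236° = 478° = 118° (mod 360)

53.3040 cis(118°)


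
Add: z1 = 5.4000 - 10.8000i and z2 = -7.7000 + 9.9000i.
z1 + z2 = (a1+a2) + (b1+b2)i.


Real: 5.4 - 7.7 = -2.3
Imag: -10.8 + 9.9 = -0.9

-2.3000 - 0.9000i


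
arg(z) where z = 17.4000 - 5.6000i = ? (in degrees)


Re = 17.4, Im = -5.6
arg = atan2(-5.6, 17.4) = -17.8402 degrees

arg(z) = -17.8402 degrees


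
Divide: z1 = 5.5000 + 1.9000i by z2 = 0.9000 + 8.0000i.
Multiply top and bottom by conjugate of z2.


Conjugate of z2 = 0.9000 - 8.0000i
Numerator: (5.5000 + 1.9000i)(0.9000 - 8.0000i) = 20.1500 - 42.2900i
Denominator: 0.9^2 + 8^2 = 64.81
Result = (20.1500 - 42.2900i)/64.81

0.3109 - 0.6525i


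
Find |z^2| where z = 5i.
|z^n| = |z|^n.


|z| = sqrt(0+25) = sqrt(25) = 5
|z^2| = |z|^2 = 5^2 = 25

|z^2| = 25


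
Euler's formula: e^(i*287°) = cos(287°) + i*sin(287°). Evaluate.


cos(287°) = 0.2924
sin(287°) = -0.9563

e^(i*287°) = 0.2924 - 0.9563i


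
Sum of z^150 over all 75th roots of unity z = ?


The roots are w_k = w^k with w = e^(2*pi*i/75), and (w^k)^150 = (w^150)^k.
So S = 1 + u + u^2 + ... + u^(74) with u = w^150.
150 = 2*75 + 0, so 150 is a multiple of 75 and u = (w^75)^2 = 1.
Every one of the 75 terms equals 1: S = 75

S = 75


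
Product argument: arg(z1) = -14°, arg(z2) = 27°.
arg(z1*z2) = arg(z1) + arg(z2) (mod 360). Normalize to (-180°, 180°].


arg(z1*z2) = -14° + 27° = 13°
Normalized to (-180°, 180°]: 13°

13°


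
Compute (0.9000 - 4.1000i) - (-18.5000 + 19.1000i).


Real: 0.9 + 18.5 = 19.4
Imag: -4.1 - 19.1 = -23.2

19.4000 - 23.2000i


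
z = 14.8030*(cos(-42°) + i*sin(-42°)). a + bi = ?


a = 14.8030*cos(-42°) = 14.8030*0.743145 = 11.0008
b = 14.8030*sin(-42°) = 14.8030*(-0.66913) = -9.9051

11.0008 - 9.9051i


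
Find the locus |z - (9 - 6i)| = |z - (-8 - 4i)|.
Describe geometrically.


Equal distances means the locus is the perpendicular bisector of z1 and z2.
Midpoint = ((9+(-8))/2, (-6+(-4))/2) = (0.5000, -5.0000)

Perpendicular bisector through (0.5000, -5.0000)


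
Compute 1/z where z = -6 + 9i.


|z|^2 = 36+81 = 117
1/z = (-6 - 9i)/117

1/z = -0.0513 - 0.0769i


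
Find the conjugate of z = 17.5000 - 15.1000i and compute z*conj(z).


z_bar = 17.5000 + 15.1000i
z*z_bar = 17.5^2 + (-15.1)^2 = 306.25 + 228.01 = 534.26

z_bar = 17.5000 + 15.1000i, z*z_bar = 534.26


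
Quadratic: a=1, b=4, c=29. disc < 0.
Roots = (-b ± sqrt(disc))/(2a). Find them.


disc = 4^2 - 4*1*29 = 16 - 116 = -100
sqrt(|disc|) = sqrt(100) = 10.0000
Real part = -4/(2*1) = -2.0000
Imag part = 10.0000/(2*1) = 5.0000

-2.0000 ± 5.0000i


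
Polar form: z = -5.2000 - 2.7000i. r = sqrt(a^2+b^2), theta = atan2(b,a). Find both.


r = sqrt(27.04+7.29) = sqrt(34.33) = 5.8592
theta = atan2(-2.7, -5.2) = -152.5603 degrees

r = 5.8592, theta = -152.5603 degrees


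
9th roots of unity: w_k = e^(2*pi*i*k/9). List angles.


The 9th roots of unity are cis(360k/9°) for k=0..8
Angle step = 360/9 = 40°
Primitive root: cis(40°)
Primitive root = 0.7660 + 0.6428i

9 roots at angles: 0°, 40°, 80°, 120°, 160°, 200°, 240°, 280°, 320°


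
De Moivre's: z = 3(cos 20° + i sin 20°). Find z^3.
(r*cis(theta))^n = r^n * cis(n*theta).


r^3 = 3^3 = 27
n*theta = 3*20° = 60° = 60° (mod 360)
a = 27*cos(60°) = 13.5000
b = 27*sin(60°) = 23.3827

27 cis(60°) = 13.5000 + 23.3827i


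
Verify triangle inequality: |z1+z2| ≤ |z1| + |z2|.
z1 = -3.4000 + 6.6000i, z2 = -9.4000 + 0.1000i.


|z1| = sqrt((-3.4)^2 + 6.6^2) = sqrt(55.12) = 7.4243
|z2| = sqrt((-9.4)^2 + 0.1^2) = sqrt(88.37) = 9.4005
z1+z2 = -12.8000 + 6.7000i
|z1+z2| = sqrt(208.73) = 14.4475
|z1|+|z2| = 7.4243 + 9.4005 = 16.8248

|z1+z2| = 14.4475 ≤ |z1|+|z2| = 16.8248 (verified)


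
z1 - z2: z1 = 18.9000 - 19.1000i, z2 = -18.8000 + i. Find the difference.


Real: 18.9 + 18.8 = 37.7
Imag: -19.1 - 1 = -20.1

37.7000 - 20.1000i


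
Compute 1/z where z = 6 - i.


|z|^2 = 36+1 = 37
1/z = (6 + 1i)/37

1/z = 0.1622 + 0.0270i


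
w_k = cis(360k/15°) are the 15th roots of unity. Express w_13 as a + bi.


Angle = 360*13/15 = 312°
a = cos(312°) = 0.6691
b = sin(312°) = -0.7431

0.6691 - 0.7431i


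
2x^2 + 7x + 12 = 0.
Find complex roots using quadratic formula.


disc = 7^2 - 4*2*12 = 49 - 96 = -47
sqrt(|disc|) = sqrt(47) = 6.8557
Real part = -7/(2*2) = -1.7500
Imag part = 6.8557/(2*2) = 1.7139

-1.7500 ± 1.7139i


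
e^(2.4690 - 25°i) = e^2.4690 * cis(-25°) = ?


e^2.4690 = 11.8106
cos(-25°) = 0.90631
sin(-25°) = -0.42262
Real = 11.8106*0.90631 = 10.7041
Imag = 11.8106*(-0.42262) = -4.9914

10.7041 - 4.9914i


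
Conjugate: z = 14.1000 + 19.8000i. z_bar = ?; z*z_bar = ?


z_bar = 14.1000 - 19.8000i
z*z_bar = 14.1^2 + 19.8^2 = 198.81 + 392.04 = 590.85

z_bar = 14.1000 - 19.8000i, z*z_bar = 590.85


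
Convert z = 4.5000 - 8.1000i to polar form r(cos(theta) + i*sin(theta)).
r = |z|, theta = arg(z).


r = sqrt(20.25+65.61) = sqrt(85.86) = 9.2661
theta = atan2(-8.1, 4.5) = -60.9454 degrees

r = 9.2661, theta = -60.9454 degrees


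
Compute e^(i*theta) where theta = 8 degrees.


cos(8°) = 0.9903
sin(8°) = 0.1392

e^(i*8°) = 0.9903 + 0.1392i


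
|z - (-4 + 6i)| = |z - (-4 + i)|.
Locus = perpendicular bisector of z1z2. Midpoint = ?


Equal distances means the locus is the perpendicular bisector of z1 and z2.
Midpoint = ((-4+(-4))/2, (6+1)/2) = (-4.0000, 3.5000)

Perpendicular bisector through (-4.0000, 3.5000)


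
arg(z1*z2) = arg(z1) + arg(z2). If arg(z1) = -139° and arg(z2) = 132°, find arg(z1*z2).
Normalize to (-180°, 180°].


arg(z1*z2) = -139° + 132° = -7°
Normalized to (-180°, 180°]: -7°

-7°


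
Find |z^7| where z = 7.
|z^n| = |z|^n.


|z| = sqrt(49+0) = sqrt(49) = 7
|z^7| = |z|^7 = 7^7 = 823543

|z^7| = 823543


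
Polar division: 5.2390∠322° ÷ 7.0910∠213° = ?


r = 5.2390 / 7.0910 = 0.7388
theta = 322° - 213° = 109° = 109° (mod 360)

0.7388 cis(109°)


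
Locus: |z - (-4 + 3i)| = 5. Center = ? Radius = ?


|z - z0| = r is a circle with center z0 and radius r.
Center = (-4, 3), radius = 5

Circle with center (-4, 3) and radius 5


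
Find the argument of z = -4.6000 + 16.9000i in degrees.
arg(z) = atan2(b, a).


Re = -4.6, Im = 16.9
arg = atan2(16.9, -4.6) = 105.2264 degrees

arg(z) = 105.2264 degrees


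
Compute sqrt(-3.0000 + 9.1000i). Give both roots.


|z| = sqrt(9+82.81) = 9.5818
sqrt((|z|+a)/2) = sqrt((9.5818+(-3))/2) = sqrt(3.2909) = 1.8141
sqrt((|z|-a)/2) = sqrt((9.5818-(-3))/2) = sqrt(6.2909) = 2.5082

±(1.8141 + 2.5082i) i.e. 1.8141 + 2.5082i and -1.8141 - 2.5082i


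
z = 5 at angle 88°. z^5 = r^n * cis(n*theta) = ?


r^5 = 5^5 = 3125
n*theta = 5*88° = 440° = 80° (mod 360)
a = 3125*cos(80°) = 542.6506
b = 3125*sin(80°) = 3077.5242

3125 cis(80°) = 542.6506 + 3077.5242i
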